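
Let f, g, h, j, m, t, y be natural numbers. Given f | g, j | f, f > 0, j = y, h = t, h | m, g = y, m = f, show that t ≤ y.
g = y and f | g, therefore f | y. j = y and j | f, so y | f. Since f | y, f = y. From m = f and h | m, h | f. Because f > 0, h ≤ f. Since f = y, h ≤ y. h = t, so t ≤ y.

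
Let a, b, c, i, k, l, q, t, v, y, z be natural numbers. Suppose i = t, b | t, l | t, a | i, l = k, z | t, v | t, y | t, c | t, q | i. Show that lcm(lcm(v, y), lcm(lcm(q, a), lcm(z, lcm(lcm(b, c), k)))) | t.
v | t and y | t, therefore lcm(v, y) | t. Since q | i and a | i, lcm(q, a) | i. i = t, so lcm(q, a) | t. b | t and c | t, hence lcm(b, c) | t. l = k and l | t, hence k | t. Since lcm(b, c) | t, lcm(lcm(b, c), k) | t. Since z | t, lcm(z, lcm(lcm(b, c), k)) | t. Since lcm(q, a) | t, lcm(lcm(q, a), lcm(z, lcm(lcm(b, c), k))) | t. Since lcm(v, y) | t, lcm(lcm(v, y), lcm(lcm(q, a), lcm(z, lcm(lcm(b, c), k)))) | t.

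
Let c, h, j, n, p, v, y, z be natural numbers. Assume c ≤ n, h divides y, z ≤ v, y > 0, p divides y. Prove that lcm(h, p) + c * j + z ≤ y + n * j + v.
h divides y and p divides y, hence lcm(h, p) divides y. y > 0, so lcm(h, p) ≤ y. c ≤ n. By multiplying by a non-negative, c * j ≤ n * j. z ≤ v, so c * j + z ≤ n * j + v. Since lcm(h, p) ≤ y, lcm(h, p) + c * j + z ≤ y + n * j + v.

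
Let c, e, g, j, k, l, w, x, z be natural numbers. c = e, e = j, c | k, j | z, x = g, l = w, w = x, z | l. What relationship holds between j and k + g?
j | k + g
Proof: From c = e and e = j, c = j. c | k, so j | k. l = w and w = x, so l = x. z | l, so z | x. Since x = g, z | g. From j | z, j | g. j | k, so j | k + g.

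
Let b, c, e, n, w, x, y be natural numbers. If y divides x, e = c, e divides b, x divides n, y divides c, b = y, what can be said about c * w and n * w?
c * w divides n * w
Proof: e = c and e divides b, so c divides b. Since b = y, c divides y. Because y divides c, y = c. Because y divides x and x divides n, y divides n. y = c, so c divides n. Then c * w divides n * w.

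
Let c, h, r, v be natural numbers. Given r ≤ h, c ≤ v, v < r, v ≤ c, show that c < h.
Since v ≤ c and c ≤ v, v = c. v < r and r ≤ h, hence v < h. Since v = c, c < h.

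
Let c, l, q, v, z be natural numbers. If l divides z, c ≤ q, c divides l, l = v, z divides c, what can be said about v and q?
v ≤ q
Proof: Because l divides z and z divides c, l divides c. Since c divides l, c = l. Since l = v, c = v. Since c ≤ q, v ≤ q.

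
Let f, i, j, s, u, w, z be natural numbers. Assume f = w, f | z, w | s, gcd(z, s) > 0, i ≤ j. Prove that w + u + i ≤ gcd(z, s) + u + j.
Since f = w and f | z, w | z. w | s, so w | gcd(z, s). Since gcd(z, s) > 0, w ≤ gcd(z, s). Then w + u ≤ gcd(z, s) + u. i ≤ j, so w + u + i ≤ gcd(z, s) + u + j.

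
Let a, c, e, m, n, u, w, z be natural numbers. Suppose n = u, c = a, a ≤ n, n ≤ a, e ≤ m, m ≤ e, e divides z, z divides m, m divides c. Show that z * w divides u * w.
a ≤ n and n ≤ a, hence a = n. Because c = a, c = n. Because e ≤ m and m ≤ e, e = m. e divides z, so m divides z. Since z divides m, m = z. m divides c, so z divides c. Since c = n, z divides n. Since n = u, z divides u. Then z * w divides u * w.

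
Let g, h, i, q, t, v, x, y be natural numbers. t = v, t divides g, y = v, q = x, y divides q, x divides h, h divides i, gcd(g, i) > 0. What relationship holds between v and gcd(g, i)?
v ≤ gcd(g, i)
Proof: From t = v and t divides g, v divides g. Because q = x and y divides q, y divides x. From y = v, v divides x. x divides h and h divides i, hence x divides i. Since v divides x, v divides i. Since v divides g, v divides gcd(g, i). gcd(g, i) > 0, so v ≤ gcd(g, i).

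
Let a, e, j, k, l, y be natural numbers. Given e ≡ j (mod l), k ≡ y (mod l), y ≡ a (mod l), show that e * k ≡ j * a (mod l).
k ≡ y (mod l) and y ≡ a (mod l), thus k ≡ a (mod l). Since e ≡ j (mod l), e * k ≡ j * a (mod l).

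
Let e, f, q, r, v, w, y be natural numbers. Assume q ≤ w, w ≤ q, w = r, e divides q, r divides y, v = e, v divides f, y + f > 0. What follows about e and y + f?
e ≤ y + f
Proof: q ≤ w and w ≤ q, thus q = w. w = r, so q = r. Since e divides q, e divides r. Because r divides y, e divides y. v = e and v divides f, thus e divides f. Since e divides y, e divides y + f. Since y + f > 0, e ≤ y + f.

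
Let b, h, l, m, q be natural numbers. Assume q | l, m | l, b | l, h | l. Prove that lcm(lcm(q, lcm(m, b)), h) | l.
Since m | l and b | l, lcm(m, b) | l. q | l, so lcm(q, lcm(m, b)) | l. h | l, so lcm(lcm(q, lcm(m, b)), h) | l.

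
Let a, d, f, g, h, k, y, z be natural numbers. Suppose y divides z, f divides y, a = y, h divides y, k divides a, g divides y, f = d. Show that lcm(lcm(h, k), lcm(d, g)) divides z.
a = y and k divides a, so k divides y. h divides y, so lcm(h, k) divides y. f = d and f divides y, thus d divides y. From g divides y, lcm(d, g) divides y. lcm(h, k) divides y, so lcm(lcm(h, k), lcm(d, g)) divides y. Since y divides z, lcm(lcm(h, k), lcm(d, g)) divides z.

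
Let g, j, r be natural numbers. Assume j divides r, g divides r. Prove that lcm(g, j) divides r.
g divides r and j divides r. Because lcm divides any common multiple, lcm(g, j) divides r.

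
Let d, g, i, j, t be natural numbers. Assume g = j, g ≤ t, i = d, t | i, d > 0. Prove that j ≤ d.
g = j and g ≤ t, therefore j ≤ t. From i = d and t | i, t | d. Since d > 0, t ≤ d. Since j ≤ t, j ≤ d.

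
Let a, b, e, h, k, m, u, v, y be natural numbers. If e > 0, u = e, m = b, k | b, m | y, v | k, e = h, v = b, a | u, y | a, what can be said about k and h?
k ≤ h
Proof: v = b and v | k, therefore b | k. k | b, so b = k. Since m = b, m = k. m | y and y | a, hence m | a. a | u, so m | u. u = e, so m | e. Since e > 0, m ≤ e. e = h, so m ≤ h. Since m = k, k ≤ h.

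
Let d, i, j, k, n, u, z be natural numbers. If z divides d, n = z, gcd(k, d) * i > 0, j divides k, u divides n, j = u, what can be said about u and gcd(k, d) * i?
u ≤ gcd(k, d) * i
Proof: j = u and j divides k, therefore u divides k. From n = z and u divides n, u divides z. z divides d, so u divides d. Since u divides k, u divides gcd(k, d). Then u divides gcd(k, d) * i. Since gcd(k, d) * i > 0, u ≤ gcd(k, d) * i.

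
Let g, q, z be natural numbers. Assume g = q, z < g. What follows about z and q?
z < q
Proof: g = q and z < g. By substitution, z < q.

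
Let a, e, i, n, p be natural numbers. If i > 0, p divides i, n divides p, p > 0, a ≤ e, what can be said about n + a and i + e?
n + a ≤ i + e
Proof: n divides p and p > 0, therefore n ≤ p. Since p divides i and i > 0, p ≤ i. n ≤ p, so n ≤ i. a ≤ e, so n + a ≤ i + e.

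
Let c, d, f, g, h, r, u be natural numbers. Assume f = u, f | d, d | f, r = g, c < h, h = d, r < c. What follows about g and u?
g < u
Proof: Since d | f and f | d, d = f. h = d, so h = f. Since f = u, h = u. From r < c and c < h, r < h. Since r = g, g < h. Since h = u, g < u.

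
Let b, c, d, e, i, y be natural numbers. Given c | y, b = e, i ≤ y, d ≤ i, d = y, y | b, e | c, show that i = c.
b = e and y | b, so y | e. e | c, so y | c. c | y, so c = y. d = y and d ≤ i, hence y ≤ i. i ≤ y, so y = i. From c = y, c = i. Then i = c.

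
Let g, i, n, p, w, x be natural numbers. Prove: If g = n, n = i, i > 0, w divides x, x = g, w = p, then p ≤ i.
g = n and n = i, therefore g = i. x = g and w divides x, hence w divides g. g = i, so w divides i. From w = p, p divides i. i > 0, so p ≤ i.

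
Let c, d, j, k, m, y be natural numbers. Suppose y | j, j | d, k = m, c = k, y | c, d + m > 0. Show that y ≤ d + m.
From y | j and j | d, y | d. From c = k and y | c, y | k. Since k = m, y | m. y | d, so y | d + m. d + m > 0, so y ≤ d + m.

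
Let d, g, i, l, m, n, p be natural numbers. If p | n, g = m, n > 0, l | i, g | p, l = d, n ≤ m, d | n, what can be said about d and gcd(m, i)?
d | gcd(m, i)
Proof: Because g | p and p | n, g | n. g = m, so m | n. Since n > 0, m ≤ n. From n ≤ m, n = m. Because d | n, d | m. l = d and l | i, so d | i. d | m, so d | gcd(m, i).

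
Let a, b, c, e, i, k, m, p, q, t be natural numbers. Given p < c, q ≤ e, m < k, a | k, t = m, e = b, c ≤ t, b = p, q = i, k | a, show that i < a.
e = b and b = p, so e = p. q = i and q ≤ e, so i ≤ e. Since e = p, i ≤ p. Since t = m and c ≤ t, c ≤ m. Since p < c, p < m. k | a and a | k, thus k = a. m < k, so m < a. Since p < m, p < a. From i ≤ p, i < a.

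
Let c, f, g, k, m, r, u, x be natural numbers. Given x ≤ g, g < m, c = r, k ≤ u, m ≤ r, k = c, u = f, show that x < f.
From g < m and m ≤ r, g < r. Because x ≤ g, x < r. k = c and c = r, hence k = r. u = f and k ≤ u, thus k ≤ f. Because k = r, r ≤ f. x < r, so x < f.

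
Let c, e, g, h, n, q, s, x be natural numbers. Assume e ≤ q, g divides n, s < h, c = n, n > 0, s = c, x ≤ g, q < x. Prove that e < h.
From q < x and x ≤ g, q < g. Because g divides n and n > 0, g ≤ n. From q < g, q < n. Since e ≤ q, e < n. s = c and s < h, so c < h. c = n, so n < h. Since e < n, e < h.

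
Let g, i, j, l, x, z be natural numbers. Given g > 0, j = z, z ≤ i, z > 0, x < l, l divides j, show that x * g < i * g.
j = z and l divides j, so l divides z. Since z > 0, l ≤ z. Because z ≤ i, l ≤ i. Since x < l, x < i. Because g > 0, by multiplying by a positive, x * g < i * g.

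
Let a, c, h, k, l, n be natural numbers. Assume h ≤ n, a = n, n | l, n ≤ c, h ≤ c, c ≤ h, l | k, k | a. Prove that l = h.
Because a = n and k | a, k | n. l | k, so l | n. Since n | l, l = n. Since c ≤ h and h ≤ c, c = h. Since n ≤ c, n ≤ h. From h ≤ n, n = h. Since l = n, l = h.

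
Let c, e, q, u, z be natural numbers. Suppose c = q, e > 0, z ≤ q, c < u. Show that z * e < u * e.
c = q and c < u, thus q < u. z ≤ q, so z < u. Combined with e > 0, by multiplying by a positive, z * e < u * e.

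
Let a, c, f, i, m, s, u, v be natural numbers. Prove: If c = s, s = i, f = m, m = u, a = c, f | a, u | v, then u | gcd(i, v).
From c = s and s = i, c = i. Because f = m and m = u, f = u. Because a = c and f | a, f | c. f = u, so u | c. Since c = i, u | i. Since u | v, u | gcd(i, v).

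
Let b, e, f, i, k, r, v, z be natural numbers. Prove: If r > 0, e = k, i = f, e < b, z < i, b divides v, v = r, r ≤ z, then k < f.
e = k and e < b, thus k < b. v = r and b divides v, so b divides r. Since r > 0, b ≤ r. Since k < b, k < r. r ≤ z and z < i, so r < i. i = f, so r < f. Since k < r, k < f.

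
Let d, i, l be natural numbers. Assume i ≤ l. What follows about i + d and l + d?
i + d ≤ l + d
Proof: Since i ≤ l, by adding to both sides, i + d ≤ l + d.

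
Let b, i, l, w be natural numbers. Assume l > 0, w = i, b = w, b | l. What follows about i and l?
i ≤ l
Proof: Because b = w and w = i, b = i. Since b | l and l > 0, b ≤ l. Since b = i, i ≤ l.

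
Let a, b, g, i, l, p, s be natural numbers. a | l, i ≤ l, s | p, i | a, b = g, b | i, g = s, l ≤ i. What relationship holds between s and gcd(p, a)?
s | gcd(p, a)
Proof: Since l ≤ i and i ≤ l, l = i. Since a | l, a | i. i | a, so i = a. Because b = g and g = s, b = s. Since b | i, s | i. Since i = a, s | a. s | p, so s | gcd(p, a).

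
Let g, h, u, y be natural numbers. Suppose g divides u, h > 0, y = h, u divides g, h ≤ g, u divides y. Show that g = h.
u divides g and g divides u, therefore u = g. y = h and u divides y, hence u divides h. Since h > 0, u ≤ h. Since u = g, g ≤ h. Since h ≤ g, g = h.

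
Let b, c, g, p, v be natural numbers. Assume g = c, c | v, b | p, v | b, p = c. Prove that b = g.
Because c | v and v | b, c | b. p = c and b | p, thus b | c. From c | b, c = b. g = c, so g = b. Then b = g.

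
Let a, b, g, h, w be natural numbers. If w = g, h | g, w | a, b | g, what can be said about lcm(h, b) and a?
lcm(h, b) | a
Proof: h | g and b | g, hence lcm(h, b) | g. w = g and w | a, so g | a. lcm(h, b) | g, so lcm(h, b) | a.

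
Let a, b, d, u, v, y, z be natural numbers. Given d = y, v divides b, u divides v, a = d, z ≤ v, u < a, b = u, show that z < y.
Since a = d and d = y, a = y. b = u and v divides b, hence v divides u. u divides v, so u = v. u < a, so v < a. z ≤ v, so z < a. Since a = y, z < y.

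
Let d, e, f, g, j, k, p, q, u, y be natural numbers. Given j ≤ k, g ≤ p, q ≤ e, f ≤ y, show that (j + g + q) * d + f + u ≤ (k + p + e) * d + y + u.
Since j ≤ k and g ≤ p, j + g ≤ k + p. q ≤ e, so j + g + q ≤ k + p + e. By multiplying by a non-negative, (j + g + q) * d ≤ (k + p + e) * d. Since f ≤ y, (j + g + q) * d + f ≤ (k + p + e) * d + y. Then (j + g + q) * d + f + u ≤ (k + p + e) * d + y + u.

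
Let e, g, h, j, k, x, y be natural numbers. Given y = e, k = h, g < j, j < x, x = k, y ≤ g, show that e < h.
y = e and y ≤ g, therefore e ≤ g. g < j and j < x, thus g < x. e ≤ g, so e < x. Since x = k, e < k. k = h, so e < h.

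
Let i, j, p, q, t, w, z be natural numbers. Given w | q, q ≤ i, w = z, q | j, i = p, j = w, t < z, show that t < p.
j = w and q | j, hence q | w. Since w | q, q = w. Because w = z, q = z. i = p and q ≤ i, so q ≤ p. q = z, so z ≤ p. Since t < z, t < p.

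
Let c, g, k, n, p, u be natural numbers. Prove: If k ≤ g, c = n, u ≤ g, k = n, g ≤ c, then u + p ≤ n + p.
c = n and g ≤ c, hence g ≤ n. Since k = n and k ≤ g, n ≤ g. g ≤ n, so g = n. u ≤ g, so u ≤ n. Then u + p ≤ n + p.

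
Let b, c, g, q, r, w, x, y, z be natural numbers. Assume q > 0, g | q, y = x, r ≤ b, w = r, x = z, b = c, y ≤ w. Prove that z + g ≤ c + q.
y = x and x = z, so y = z. y ≤ w, so z ≤ w. Since w = r, z ≤ r. From r ≤ b, z ≤ b. Because b = c, z ≤ c. g | q and q > 0, so g ≤ q. z ≤ c, so z + g ≤ c + q.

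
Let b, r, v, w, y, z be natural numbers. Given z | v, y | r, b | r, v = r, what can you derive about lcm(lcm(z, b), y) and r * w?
lcm(lcm(z, b), y) | r * w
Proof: v = r and z | v, thus z | r. Since b | r, lcm(z, b) | r. Since y | r, lcm(lcm(z, b), y) | r. Then lcm(lcm(z, b), y) | r * w.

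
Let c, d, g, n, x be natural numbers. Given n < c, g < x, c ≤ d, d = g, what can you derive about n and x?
n < x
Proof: n < c and c ≤ d, thus n < d. d = g, so n < g. From g < x, n < x.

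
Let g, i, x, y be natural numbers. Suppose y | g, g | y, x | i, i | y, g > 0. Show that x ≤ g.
Since y | g and g | y, y = g. Since x | i and i | y, x | y. y = g, so x | g. Since g > 0, x ≤ g.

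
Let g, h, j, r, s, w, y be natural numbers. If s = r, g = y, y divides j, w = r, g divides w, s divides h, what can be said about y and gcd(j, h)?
y divides gcd(j, h)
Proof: w = r and g divides w, therefore g divides r. s = r and s divides h, so r divides h. g divides r, so g divides h. g = y, so y divides h. From y divides j, y divides gcd(j, h).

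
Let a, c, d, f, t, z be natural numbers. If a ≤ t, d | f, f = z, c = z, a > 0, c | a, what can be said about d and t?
d ≤ t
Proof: From f = z and d | f, d | z. From c = z and c | a, z | a. Since d | z, d | a. a > 0, so d ≤ a. a ≤ t, so d ≤ t.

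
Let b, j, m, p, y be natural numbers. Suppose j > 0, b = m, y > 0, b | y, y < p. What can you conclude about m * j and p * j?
m * j < p * j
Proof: Since b = m and b | y, m | y. y > 0, so m ≤ y. y < p, so m < p. Since j > 0, m * j < p * j.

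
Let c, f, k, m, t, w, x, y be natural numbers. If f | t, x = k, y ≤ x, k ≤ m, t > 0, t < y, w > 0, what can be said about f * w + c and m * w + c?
f * w + c < m * w + c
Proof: Because f | t and t > 0, f ≤ t. From t < y and y ≤ x, t < x. Since x = k, t < k. From f ≤ t, f < k. k ≤ m, so f < m. w > 0, so f * w < m * w. Then f * w + c < m * w + c.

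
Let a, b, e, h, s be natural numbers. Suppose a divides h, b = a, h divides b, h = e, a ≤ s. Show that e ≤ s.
From b = a and h divides b, h divides a. Since a divides h, a = h. From h = e, a = e. a ≤ s, so e ≤ s.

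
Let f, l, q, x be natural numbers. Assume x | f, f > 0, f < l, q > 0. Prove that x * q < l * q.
x | f and f > 0, so x ≤ f. Since f < l, x < l. q > 0, so x * q < l * q.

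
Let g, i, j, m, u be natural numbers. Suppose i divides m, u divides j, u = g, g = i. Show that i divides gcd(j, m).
u = g and g = i, thus u = i. u divides j, so i divides j. i divides m, so i divides gcd(j, m).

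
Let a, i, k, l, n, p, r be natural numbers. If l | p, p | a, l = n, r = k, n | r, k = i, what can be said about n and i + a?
n | i + a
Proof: From r = k and k = i, r = i. Since n | r, n | i. From l = n and l | p, n | p. p | a, so n | a. Since n | i, n | i + a.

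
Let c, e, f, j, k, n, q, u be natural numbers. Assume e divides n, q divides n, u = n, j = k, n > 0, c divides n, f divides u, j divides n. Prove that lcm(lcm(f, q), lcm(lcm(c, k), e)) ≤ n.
Because u = n and f divides u, f divides n. Since q divides n, lcm(f, q) divides n. j = k and j divides n, thus k divides n. Since c divides n, lcm(c, k) divides n. e divides n, so lcm(lcm(c, k), e) divides n. lcm(f, q) divides n, so lcm(lcm(f, q), lcm(lcm(c, k), e)) divides n. Since n > 0, lcm(lcm(f, q), lcm(lcm(c, k), e)) ≤ n.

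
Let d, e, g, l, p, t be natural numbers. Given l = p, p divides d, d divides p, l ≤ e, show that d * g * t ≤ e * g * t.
Since p divides d and d divides p, p = d. From l = p, l = d. Since l ≤ e, d ≤ e. By multiplying by a non-negative, d * g ≤ e * g. By multiplying by a non-negative, d * g * t ≤ e * g * t.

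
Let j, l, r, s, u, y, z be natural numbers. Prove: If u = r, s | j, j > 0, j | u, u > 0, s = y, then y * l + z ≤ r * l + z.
From s | j and j > 0, s ≤ j. s = y, so y ≤ j. j | u and u > 0, so j ≤ u. Since u = r, j ≤ r. Since y ≤ j, y ≤ r. Then y * l ≤ r * l. Then y * l + z ≤ r * l + z.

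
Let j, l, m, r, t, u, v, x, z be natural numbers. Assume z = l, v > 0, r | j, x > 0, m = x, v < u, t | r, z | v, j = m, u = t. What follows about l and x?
l < x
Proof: Because z | v and v > 0, z ≤ v. u = t and v < u, hence v < t. Since z ≤ v, z < t. Because j = m and m = x, j = x. Because t | r and r | j, t | j. Since j = x, t | x. Since x > 0, t ≤ x. Since z < t, z < x. z = l, so l < x.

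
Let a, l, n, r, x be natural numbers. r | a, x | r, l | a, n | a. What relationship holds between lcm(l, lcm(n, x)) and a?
lcm(l, lcm(n, x)) | a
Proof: Because x | r and r | a, x | a. From n | a, lcm(n, x) | a. l | a, so lcm(l, lcm(n, x)) | a.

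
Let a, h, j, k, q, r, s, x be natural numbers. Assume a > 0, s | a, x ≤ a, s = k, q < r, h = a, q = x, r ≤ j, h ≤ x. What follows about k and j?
k < j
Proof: Because s | a and a > 0, s ≤ a. h = a and h ≤ x, hence a ≤ x. Because x ≤ a, x = a. Since q = x, q = a. From q < r, a < r. s ≤ a, so s < r. r ≤ j, so s < j. s = k, so k < j.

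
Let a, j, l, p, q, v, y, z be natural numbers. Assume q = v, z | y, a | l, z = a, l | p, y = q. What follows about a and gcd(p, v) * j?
a | gcd(p, v) * j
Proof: Since a | l and l | p, a | p. y = q and z | y, hence z | q. Because z = a, a | q. From q = v, a | v. Since a | p, a | gcd(p, v). Then a | gcd(p, v) * j.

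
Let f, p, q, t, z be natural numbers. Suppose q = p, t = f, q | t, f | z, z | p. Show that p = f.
t = f and q | t, so q | f. Since q = p, p | f. f | z and z | p, thus f | p. Since p | f, p = f.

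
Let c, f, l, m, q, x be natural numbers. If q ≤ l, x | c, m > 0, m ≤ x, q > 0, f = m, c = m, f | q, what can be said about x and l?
x ≤ l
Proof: c = m and x | c, therefore x | m. Since m > 0, x ≤ m. Because m ≤ x, m = x. f = m and f | q, so m | q. q > 0, so m ≤ q. Since q ≤ l, m ≤ l. From m = x, x ≤ l.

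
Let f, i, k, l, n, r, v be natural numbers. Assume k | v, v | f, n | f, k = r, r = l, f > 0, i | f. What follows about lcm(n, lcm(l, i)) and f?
lcm(n, lcm(l, i)) ≤ f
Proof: Since k = r and r = l, k = l. Since k | v and v | f, k | f. Since k = l, l | f. Because i | f, lcm(l, i) | f. Since n | f, lcm(n, lcm(l, i)) | f. Since f > 0, lcm(n, lcm(l, i)) ≤ f.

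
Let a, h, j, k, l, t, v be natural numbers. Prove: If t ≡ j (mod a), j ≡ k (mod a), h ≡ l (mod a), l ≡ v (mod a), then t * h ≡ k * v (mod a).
From t ≡ j (mod a) and j ≡ k (mod a), t ≡ k (mod a). h ≡ l (mod a) and l ≡ v (mod a), therefore h ≡ v (mod a). Using t ≡ k (mod a) and multiplying congruences, t * h ≡ k * v (mod a).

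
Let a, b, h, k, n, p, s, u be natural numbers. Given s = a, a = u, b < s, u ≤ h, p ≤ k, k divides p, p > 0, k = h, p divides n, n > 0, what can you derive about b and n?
b < n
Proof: Because s = a and a = u, s = u. From b < s, b < u. Since u ≤ h, b < h. Because k divides p and p > 0, k ≤ p. From p ≤ k, p = k. k = h, so p = h. Since p divides n and n > 0, p ≤ n. Since p = h, h ≤ n. Since b < h, b < n.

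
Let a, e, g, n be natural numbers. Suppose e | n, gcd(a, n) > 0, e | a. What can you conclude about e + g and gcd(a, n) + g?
e + g ≤ gcd(a, n) + g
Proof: Because e | a and e | n, e | gcd(a, n). Since gcd(a, n) > 0, e ≤ gcd(a, n). Then e + g ≤ gcd(a, n) + g.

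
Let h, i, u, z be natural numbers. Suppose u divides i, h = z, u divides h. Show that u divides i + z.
h = z and u divides h, hence u divides z. From u divides i, u divides i + z.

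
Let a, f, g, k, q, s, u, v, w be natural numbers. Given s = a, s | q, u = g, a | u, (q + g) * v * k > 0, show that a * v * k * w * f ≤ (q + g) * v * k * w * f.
Since s = a and s | q, a | q. Since u = g and a | u, a | g. a | q, so a | q + g. Then a * v | (q + g) * v. Then a * v * k | (q + g) * v * k. (q + g) * v * k > 0, so a * v * k ≤ (q + g) * v * k. Then a * v * k * w ≤ (q + g) * v * k * w. Then a * v * k * w * f ≤ (q + g) * v * k * w * f.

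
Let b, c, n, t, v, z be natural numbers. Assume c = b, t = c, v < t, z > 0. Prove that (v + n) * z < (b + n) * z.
t = c and c = b, so t = b. v < t, so v < b. Then v + n < b + n. Since z > 0, by multiplying by a positive, (v + n) * z < (b + n) * z.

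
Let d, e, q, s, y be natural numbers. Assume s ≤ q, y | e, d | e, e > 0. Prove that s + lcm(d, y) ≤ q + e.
Because d | e and y | e, lcm(d, y) | e. e > 0, so lcm(d, y) ≤ e. s ≤ q, so s + lcm(d, y) ≤ q + e.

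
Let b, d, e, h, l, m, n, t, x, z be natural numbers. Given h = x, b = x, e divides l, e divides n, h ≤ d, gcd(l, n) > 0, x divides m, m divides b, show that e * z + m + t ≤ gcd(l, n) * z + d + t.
Because e divides l and e divides n, e divides gcd(l, n). Because gcd(l, n) > 0, e ≤ gcd(l, n). By multiplying by a non-negative, e * z ≤ gcd(l, n) * z. b = x and m divides b, therefore m divides x. x divides m, so x = m. h = x, so h = m. From h ≤ d, m ≤ d. Then m + t ≤ d + t. Since e * z ≤ gcd(l, n) * z, e * z + m + t ≤ gcd(l, n) * z + d + t.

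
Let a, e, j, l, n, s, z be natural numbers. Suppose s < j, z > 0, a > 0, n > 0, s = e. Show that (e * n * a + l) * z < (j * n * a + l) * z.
s = e and s < j, hence e < j. Combining with n > 0, by multiplying by a positive, e * n < j * n. Combined with a > 0, by multiplying by a positive, e * n * a < j * n * a. Then e * n * a + l < j * n * a + l. Using z > 0, by multiplying by a positive, (e * n * a + l) * z < (j * n * a + l) * z.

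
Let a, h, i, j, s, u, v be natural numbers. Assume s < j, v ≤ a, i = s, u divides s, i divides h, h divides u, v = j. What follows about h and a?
h < a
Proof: i = s and i divides h, so s divides h. h divides u and u divides s, hence h divides s. Since s divides h, s = h. v = j and v ≤ a, hence j ≤ a. s < j, so s < a. s = h, so h < a.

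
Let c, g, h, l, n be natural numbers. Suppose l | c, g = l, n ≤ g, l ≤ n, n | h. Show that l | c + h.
g = l and n ≤ g, hence n ≤ l. Since l ≤ n, n = l. Since n | h, l | h. From l | c, l | c + h.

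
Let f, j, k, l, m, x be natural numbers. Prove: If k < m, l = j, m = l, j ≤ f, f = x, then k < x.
m = l and k < m, therefore k < l. Since l = j, k < j. Because f = x and j ≤ f, j ≤ x. k < j, so k < x.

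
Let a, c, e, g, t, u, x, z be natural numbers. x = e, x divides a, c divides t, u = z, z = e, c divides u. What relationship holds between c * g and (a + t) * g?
c * g divides (a + t) * g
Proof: Because u = z and z = e, u = e. c divides u, so c divides e. x = e and x divides a, so e divides a. Since c divides e, c divides a. c divides t, so c divides a + t. Then c * g divides (a + t) * g.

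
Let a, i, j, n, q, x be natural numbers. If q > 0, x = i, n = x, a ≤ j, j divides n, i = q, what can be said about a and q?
a ≤ q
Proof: From n = x and x = i, n = i. Since j divides n, j divides i. From i = q, j divides q. q > 0, so j ≤ q. a ≤ j, so a ≤ q.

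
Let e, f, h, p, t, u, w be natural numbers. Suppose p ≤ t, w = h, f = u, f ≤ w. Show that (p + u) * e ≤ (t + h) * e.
f = u and f ≤ w, thus u ≤ w. w = h, so u ≤ h. Because p ≤ t, p + u ≤ t + h. By multiplying by a non-negative, (p + u) * e ≤ (t + h) * e.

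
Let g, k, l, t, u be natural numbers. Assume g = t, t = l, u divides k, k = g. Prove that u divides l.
g = t and t = l, thus g = l. k = g and u divides k, therefore u divides g. Because g = l, u divides l.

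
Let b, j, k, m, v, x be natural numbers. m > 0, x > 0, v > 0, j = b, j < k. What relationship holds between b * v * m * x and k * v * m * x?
b * v * m * x < k * v * m * x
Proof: j = b and j < k, therefore b < k. Since v > 0, b * v < k * v. Since m > 0, b * v * m < k * v * m. x > 0, so b * v * m * x < k * v * m * x.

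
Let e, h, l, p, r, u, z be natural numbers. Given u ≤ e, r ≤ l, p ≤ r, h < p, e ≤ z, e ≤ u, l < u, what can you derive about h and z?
h < z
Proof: r ≤ l and l < u, hence r < u. From p ≤ r, p < u. h < p, so h < u. From e ≤ u and u ≤ e, e = u. e ≤ z, so u ≤ z. h < u, so h < z.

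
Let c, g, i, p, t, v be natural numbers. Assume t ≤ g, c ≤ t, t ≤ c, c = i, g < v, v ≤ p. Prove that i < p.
From t ≤ c and c ≤ t, t = c. t ≤ g, so c ≤ g. From g < v, c < v. c = i, so i < v. Since v ≤ p, i < p.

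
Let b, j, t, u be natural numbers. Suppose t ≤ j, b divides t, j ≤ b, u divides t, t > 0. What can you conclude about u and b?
u divides b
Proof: t ≤ j and j ≤ b, therefore t ≤ b. b divides t and t > 0, so b ≤ t. Because t ≤ b, t = b. From u divides t, u divides b.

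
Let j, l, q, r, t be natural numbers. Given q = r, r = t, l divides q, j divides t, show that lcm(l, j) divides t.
q = r and r = t, so q = t. l divides q, so l divides t. Since j divides t, lcm(l, j) divides t.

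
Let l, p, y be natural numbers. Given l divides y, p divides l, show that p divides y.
p divides l and l divides y. By transitivity, p divides y.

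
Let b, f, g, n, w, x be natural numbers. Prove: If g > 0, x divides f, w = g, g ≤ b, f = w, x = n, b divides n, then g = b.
x = n and x divides f, hence n divides f. Since b divides n, b divides f. Since f = w, b divides w. Since w = g, b divides g. Since g > 0, b ≤ g. g ≤ b, so b = g. Then g = b.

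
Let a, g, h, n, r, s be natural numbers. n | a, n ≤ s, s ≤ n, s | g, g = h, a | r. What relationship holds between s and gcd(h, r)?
s | gcd(h, r)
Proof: Since g = h and s | g, s | h. Because n ≤ s and s ≤ n, n = s. Since n | a and a | r, n | r. n = s, so s | r. s | h, so s | gcd(h, r).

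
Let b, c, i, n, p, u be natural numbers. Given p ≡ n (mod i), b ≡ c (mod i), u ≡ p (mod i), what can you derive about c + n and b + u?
c + n ≡ b + u (mod i)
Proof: u ≡ p (mod i) and p ≡ n (mod i), hence u ≡ n (mod i). Combining with b ≡ c (mod i), by adding congruences, b + u ≡ c + n (mod i). Then c + n ≡ b + u (mod i).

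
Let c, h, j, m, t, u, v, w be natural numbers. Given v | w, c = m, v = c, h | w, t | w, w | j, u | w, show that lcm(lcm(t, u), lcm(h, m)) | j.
t | w and u | w, thus lcm(t, u) | w. v = c and v | w, hence c | w. Since c = m, m | w. Since h | w, lcm(h, m) | w. lcm(t, u) | w, so lcm(lcm(t, u), lcm(h, m)) | w. From w | j, lcm(lcm(t, u), lcm(h, m)) | j.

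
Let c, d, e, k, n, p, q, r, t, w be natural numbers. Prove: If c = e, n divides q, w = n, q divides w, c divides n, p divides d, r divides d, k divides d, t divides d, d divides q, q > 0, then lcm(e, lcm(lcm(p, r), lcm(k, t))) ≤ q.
w = n and q divides w, so q divides n. Because n divides q, n = q. Since c divides n, c divides q. Since c = e, e divides q. Since p divides d and r divides d, lcm(p, r) divides d. k divides d and t divides d, thus lcm(k, t) divides d. lcm(p, r) divides d, so lcm(lcm(p, r), lcm(k, t)) divides d. d divides q, so lcm(lcm(p, r), lcm(k, t)) divides q. Because e divides q, lcm(e, lcm(lcm(p, r), lcm(k, t))) divides q. Because q > 0, lcm(e, lcm(lcm(p, r), lcm(k, t))) ≤ q.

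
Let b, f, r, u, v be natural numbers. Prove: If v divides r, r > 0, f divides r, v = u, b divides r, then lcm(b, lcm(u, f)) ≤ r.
v = u and v divides r, hence u divides r. f divides r, so lcm(u, f) divides r. Since b divides r, lcm(b, lcm(u, f)) divides r. Because r > 0, lcm(b, lcm(u, f)) ≤ r.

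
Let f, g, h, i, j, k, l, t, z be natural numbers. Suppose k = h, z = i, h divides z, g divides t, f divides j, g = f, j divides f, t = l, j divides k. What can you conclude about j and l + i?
j divides l + i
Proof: From f divides j and j divides f, f = j. From g = f, g = j. From t = l and g divides t, g divides l. g = j, so j divides l. k = h and j divides k, hence j divides h. Since h divides z, j divides z. z = i, so j divides i. j divides l, so j divides l + i.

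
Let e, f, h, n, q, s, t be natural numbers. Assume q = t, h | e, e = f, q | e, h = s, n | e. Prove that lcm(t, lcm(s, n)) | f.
q = t and q | e, therefore t | e. Because h = s and h | e, s | e. Because n | e, lcm(s, n) | e. Since t | e, lcm(t, lcm(s, n)) | e. e = f, so lcm(t, lcm(s, n)) | f.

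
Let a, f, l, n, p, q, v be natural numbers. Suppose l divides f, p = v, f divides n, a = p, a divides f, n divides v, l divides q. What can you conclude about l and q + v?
l divides q + v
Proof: f divides n and n divides v, so f divides v. a = p and a divides f, therefore p divides f. p = v, so v divides f. Since f divides v, f = v. Because l divides f, l divides v. l divides q, so l divides q + v.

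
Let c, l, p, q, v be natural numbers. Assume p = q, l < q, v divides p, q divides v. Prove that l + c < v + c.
p = q and v divides p, hence v divides q. q divides v, so q = v. Since l < q, l < v. Then l + c < v + c.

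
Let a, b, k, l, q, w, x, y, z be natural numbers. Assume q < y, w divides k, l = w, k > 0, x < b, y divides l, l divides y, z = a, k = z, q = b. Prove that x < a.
Because y divides l and l divides y, y = l. q = b and q < y, therefore b < y. y = l, so b < l. Since l = w, b < w. k = z and z = a, thus k = a. Since w divides k and k > 0, w ≤ k. k = a, so w ≤ a. From b < w, b < a. x < b, so x < a.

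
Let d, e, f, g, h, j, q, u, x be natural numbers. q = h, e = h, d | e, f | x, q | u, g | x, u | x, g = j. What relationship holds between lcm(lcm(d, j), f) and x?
lcm(lcm(d, j), f) | x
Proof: Because e = h and d | e, d | h. Because q = h and q | u, h | u. Because d | h, d | u. Since u | x, d | x. g = j and g | x, hence j | x. d | x, so lcm(d, j) | x. f | x, so lcm(lcm(d, j), f) | x.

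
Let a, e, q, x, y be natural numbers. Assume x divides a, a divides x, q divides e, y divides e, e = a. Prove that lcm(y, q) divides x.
From a divides x and x divides a, a = x. e = a, so e = x. y divides e and q divides e, thus lcm(y, q) divides e. Since e = x, lcm(y, q) divides x.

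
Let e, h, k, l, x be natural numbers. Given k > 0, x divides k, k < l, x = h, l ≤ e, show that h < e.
x divides k and k > 0, therefore x ≤ k. Since x = h, h ≤ k. k < l and l ≤ e, so k < e. Since h ≤ k, h < e.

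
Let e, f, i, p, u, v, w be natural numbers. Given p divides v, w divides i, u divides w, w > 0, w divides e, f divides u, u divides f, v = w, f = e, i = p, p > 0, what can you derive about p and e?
p = e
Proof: v = w and p divides v, hence p divides w. w > 0, so p ≤ w. i = p and w divides i, so w divides p. Since p > 0, w ≤ p. p ≤ w, so p = w. u divides f and f divides u, thus u = f. Because f = e, u = e. Because u divides w, e divides w. Since w divides e, w = e. p = w, so p = e.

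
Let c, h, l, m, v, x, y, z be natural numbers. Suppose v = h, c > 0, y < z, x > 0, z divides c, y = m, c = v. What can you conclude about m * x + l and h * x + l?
m * x + l < h * x + l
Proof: From y = m and y < z, m < z. c = v and v = h, therefore c = h. From z divides c and c > 0, z ≤ c. c = h, so z ≤ h. Since m < z, m < h. Since x > 0, by multiplying by a positive, m * x < h * x. Then m * x + l < h * x + l.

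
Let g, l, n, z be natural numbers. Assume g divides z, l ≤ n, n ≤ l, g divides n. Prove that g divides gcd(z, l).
n ≤ l and l ≤ n, so n = l. Since g divides n, g divides l. Since g divides z, g divides gcd(z, l).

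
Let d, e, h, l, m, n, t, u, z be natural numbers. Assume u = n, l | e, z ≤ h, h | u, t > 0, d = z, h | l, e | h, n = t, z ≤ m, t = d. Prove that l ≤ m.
l | e and e | h, thus l | h. Because h | l, h = l. Since u = n and n = t, u = t. Since h | u, h | t. Because t > 0, h ≤ t. t = d, so h ≤ d. Since d = z, h ≤ z. Since z ≤ h, z = h. Since z ≤ m, h ≤ m. h = l, so l ≤ m.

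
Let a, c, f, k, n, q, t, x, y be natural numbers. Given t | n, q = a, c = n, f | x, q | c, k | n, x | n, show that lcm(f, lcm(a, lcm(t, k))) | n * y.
Since f | x and x | n, f | n. q = a and q | c, therefore a | c. Since c = n, a | n. Because t | n and k | n, lcm(t, k) | n. a | n, so lcm(a, lcm(t, k)) | n. From f | n, lcm(f, lcm(a, lcm(t, k))) | n. Then lcm(f, lcm(a, lcm(t, k))) | n * y.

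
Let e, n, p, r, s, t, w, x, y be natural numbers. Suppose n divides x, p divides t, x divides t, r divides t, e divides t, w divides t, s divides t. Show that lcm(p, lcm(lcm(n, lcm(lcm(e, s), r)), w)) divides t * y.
Because n divides x and x divides t, n divides t. Because e divides t and s divides t, lcm(e, s) divides t. Since r divides t, lcm(lcm(e, s), r) divides t. Since n divides t, lcm(n, lcm(lcm(e, s), r)) divides t. Because w divides t, lcm(lcm(n, lcm(lcm(e, s), r)), w) divides t. Since p divides t, lcm(p, lcm(lcm(n, lcm(lcm(e, s), r)), w)) divides t. Then lcm(p, lcm(lcm(n, lcm(lcm(e, s), r)), w)) divides t * y.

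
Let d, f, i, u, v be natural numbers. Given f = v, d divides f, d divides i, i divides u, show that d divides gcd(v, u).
f = v and d divides f, hence d divides v. d divides i and i divides u, so d divides u. d divides v, so d divides gcd(v, u).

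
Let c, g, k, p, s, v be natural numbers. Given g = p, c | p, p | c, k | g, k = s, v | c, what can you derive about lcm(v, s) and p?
lcm(v, s) | p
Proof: Because c | p and p | c, c = p. Since v | c, v | p. Because g = p and k | g, k | p. k = s, so s | p. Since v | p, lcm(v, s) | p.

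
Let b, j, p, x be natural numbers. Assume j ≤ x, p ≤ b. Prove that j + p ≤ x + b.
j ≤ x and p ≤ b. By adding inequalities, j + p ≤ x + b.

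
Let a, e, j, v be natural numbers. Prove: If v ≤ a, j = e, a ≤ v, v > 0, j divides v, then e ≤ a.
From v ≤ a and a ≤ v, v = a. From j = e and j divides v, e divides v. v > 0, so e ≤ v. Since v = a, e ≤ a.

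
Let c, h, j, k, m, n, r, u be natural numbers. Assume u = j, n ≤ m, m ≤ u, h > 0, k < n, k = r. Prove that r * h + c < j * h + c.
From n ≤ m and m ≤ u, n ≤ u. Since k < n, k < u. k = r, so r < u. Since u = j, r < j. Since h > 0, by multiplying by a positive, r * h < j * h. Then r * h + c < j * h + c.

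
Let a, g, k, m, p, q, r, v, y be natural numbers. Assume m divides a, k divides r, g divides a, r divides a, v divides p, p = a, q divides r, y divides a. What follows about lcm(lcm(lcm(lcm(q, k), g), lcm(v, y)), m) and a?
lcm(lcm(lcm(lcm(q, k), g), lcm(v, y)), m) divides a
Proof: q divides r and k divides r, therefore lcm(q, k) divides r. Since r divides a, lcm(q, k) divides a. g divides a, so lcm(lcm(q, k), g) divides a. p = a and v divides p, so v divides a. y divides a, so lcm(v, y) divides a. From lcm(lcm(q, k), g) divides a, lcm(lcm(lcm(q, k), g), lcm(v, y)) divides a. Since m divides a, lcm(lcm(lcm(lcm(q, k), g), lcm(v, y)), m) divides a.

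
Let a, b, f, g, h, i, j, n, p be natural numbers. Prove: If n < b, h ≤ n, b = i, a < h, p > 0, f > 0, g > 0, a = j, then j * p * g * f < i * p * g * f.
a < h and h ≤ n, therefore a < n. n < b, so a < b. a = j, so j < b. b = i, so j < i. Since p > 0, j * p < i * p. From g > 0, j * p * g < i * p * g. Since f > 0, j * p * g * f < i * p * g * f.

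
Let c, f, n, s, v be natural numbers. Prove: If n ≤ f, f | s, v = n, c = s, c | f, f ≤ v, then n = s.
v = n and f ≤ v, so f ≤ n. n ≤ f, so n = f. Since c = s and c | f, s | f. f | s, so f = s. Since n = f, n = s.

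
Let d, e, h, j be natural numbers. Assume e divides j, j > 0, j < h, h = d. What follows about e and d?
e < d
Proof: Because e divides j and j > 0, e ≤ j. h = d and j < h, so j < d. e ≤ j, so e < d.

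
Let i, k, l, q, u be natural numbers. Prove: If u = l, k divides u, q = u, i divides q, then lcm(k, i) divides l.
Because q = u and i divides q, i divides u. Since k divides u, lcm(k, i) divides u. Because u = l, lcm(k, i) divides l.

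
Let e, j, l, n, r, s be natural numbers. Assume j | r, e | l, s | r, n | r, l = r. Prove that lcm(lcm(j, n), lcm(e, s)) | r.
Because j | r and n | r, lcm(j, n) | r. l = r and e | l, thus e | r. Since s | r, lcm(e, s) | r. lcm(j, n) | r, so lcm(lcm(j, n), lcm(e, s)) | r.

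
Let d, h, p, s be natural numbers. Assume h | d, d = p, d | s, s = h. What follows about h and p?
h = p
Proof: s = h and d | s, hence d | h. Since h | d, h = d. Since d = p, h = p.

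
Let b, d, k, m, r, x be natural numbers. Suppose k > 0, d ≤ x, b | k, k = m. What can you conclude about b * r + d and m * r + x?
b * r + d ≤ m * r + x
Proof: b | k and k > 0, therefore b ≤ k. Since k = m, b ≤ m. Then b * r ≤ m * r. Because d ≤ x, b * r + d ≤ m * r + x.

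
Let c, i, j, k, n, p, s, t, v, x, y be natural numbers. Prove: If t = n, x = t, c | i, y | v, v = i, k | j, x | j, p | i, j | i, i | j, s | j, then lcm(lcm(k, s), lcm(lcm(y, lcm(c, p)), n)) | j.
Because k | j and s | j, lcm(k, s) | j. From i | j and j | i, i = j. v = i and y | v, so y | i. Since c | i and p | i, lcm(c, p) | i. Since y | i, lcm(y, lcm(c, p)) | i. Since i = j, lcm(y, lcm(c, p)) | j. x = t and t = n, hence x = n. Because x | j, n | j. Since lcm(y, lcm(c, p)) | j, lcm(lcm(y, lcm(c, p)), n) | j. Since lcm(k, s) | j, lcm(lcm(k, s), lcm(lcm(y, lcm(c, p)), n)) | j.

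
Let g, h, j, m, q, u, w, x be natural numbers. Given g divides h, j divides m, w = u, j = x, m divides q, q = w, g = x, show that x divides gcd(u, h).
q = w and w = u, thus q = u. j = x and j divides m, therefore x divides m. m divides q, so x divides q. Since q = u, x divides u. g = x and g divides h, therefore x divides h. x divides u, so x divides gcd(u, h).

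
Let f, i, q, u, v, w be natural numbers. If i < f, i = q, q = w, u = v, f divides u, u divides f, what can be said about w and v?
w < v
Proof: f divides u and u divides f, therefore f = u. u = v, so f = v. Because i = q and i < f, q < f. Because f = v, q < v. q = w, so w < v.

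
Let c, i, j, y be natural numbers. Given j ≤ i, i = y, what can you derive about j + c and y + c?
j + c ≤ y + c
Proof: i = y and j ≤ i, therefore j ≤ y. Then j + c ≤ y + c.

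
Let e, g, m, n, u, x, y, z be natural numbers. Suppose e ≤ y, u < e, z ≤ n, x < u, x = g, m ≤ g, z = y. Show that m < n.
x = g and x < u, thus g < u. Since m ≤ g, m < u. z = y and z ≤ n, so y ≤ n. e ≤ y, so e ≤ n. Since u < e, u < n. m < u, so m < n.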